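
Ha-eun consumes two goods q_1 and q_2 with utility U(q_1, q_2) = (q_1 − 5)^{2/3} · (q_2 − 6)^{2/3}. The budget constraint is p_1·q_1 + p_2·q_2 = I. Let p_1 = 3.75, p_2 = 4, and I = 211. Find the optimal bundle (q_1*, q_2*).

Substituting into the budget: q_1* = 5 + 0.5·(I − 5·p_1 − 6·p_2)/p_1, and q_2* = 6 + 0.5·(…)/p_2.
Discretionary income = 211 − 5·3.75 − 6·4 = 168.25; q_1* = 5 + 0.5·168.25/3.75 = 27.4333; q_2* = 6 + 0.5·168.25/4 = 27.0312.

q_1* = 27.4333, q_2* = 27.0312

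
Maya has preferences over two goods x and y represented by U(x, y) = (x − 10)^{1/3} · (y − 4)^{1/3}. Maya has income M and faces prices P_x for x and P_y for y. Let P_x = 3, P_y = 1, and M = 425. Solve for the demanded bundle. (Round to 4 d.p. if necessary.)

MRS = (y−4)/(x−10). Tangency with P_x/P_y gives y−4 = (P_x/P_y)·(x−10).
After buying the subsistence bundle (10, 4), a share 0.5 of the remaining income goes to x: x* = 10 + 0.5·(M − 10P_x − 4P_y)/P_x.
Discretionary income = 425 − 10·3 − 4·1 = 391; x* = 10 + 0.5·391/3 = 75.1667; y* = 4 + 0.5·391/1 = 199.5.

x* = 75.1667, y* = 199.5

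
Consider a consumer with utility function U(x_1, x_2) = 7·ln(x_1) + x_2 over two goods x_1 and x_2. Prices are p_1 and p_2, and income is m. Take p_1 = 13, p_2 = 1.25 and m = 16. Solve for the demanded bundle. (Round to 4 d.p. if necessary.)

MU_x_1 = 7/x_1, MU_x_2 = 1. Tangency: 7/x_1 = p_1/p_2.
So x_1*(p_1,p_2) = 7·p_2/p_1, independent of income; and x_2* = (m − 7·p_2)/p_2.
At the given prices: x_1* = 7·1.25/13 = 0.6731, and x_2* = 5.8.

x_1* = 0.6731, x_2* = 5.8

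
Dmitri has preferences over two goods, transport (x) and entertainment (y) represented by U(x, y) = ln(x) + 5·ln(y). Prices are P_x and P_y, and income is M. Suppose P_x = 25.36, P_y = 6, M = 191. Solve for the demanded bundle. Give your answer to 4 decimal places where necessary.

x* = 1.2553, y* = 26.5278

MU_x/MU_y = (y)/(5·x); tangency sets this equal to P_x/P_y.
Rearranging, P_y·y = 5·P_x·x. Substituting into the budget gives P_x·x·(1 + 5) = M.
Demand: x*(P_x,P_y,M) = 1/6·M/P_x and y* = 5/6·M/P_y.
At P_x=25.36, P_y=6, M=191: x* = 1/6·191/25.36 = 1.2553, y* = 26.5278.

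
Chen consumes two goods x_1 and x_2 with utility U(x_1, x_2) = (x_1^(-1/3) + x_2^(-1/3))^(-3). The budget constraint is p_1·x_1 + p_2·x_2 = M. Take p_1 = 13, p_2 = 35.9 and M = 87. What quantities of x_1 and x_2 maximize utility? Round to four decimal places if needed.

x_1* = 2.9235, x_2* = 1.3647

MU_x_1 ∝ x_1^(-4/3), MU_x_2 ∝ x_2^(-4/3), so MRS = (x_2/x_1)^(4/3) = p_1/p_2.
Hence x_2/x_1 = (p_1/p_2)^(1/(4/3)), i.e. raised to the 0.75 power.
With the ratio pinned down, the budget gives x_1* = M/(p_1 + p_2·(x_2/x_1)) and x_2* = (x_2/x_1)·x_1*.
Numerically x_2/x_1 = 0.466806, so x_1* = 87/(13 + 35.9·0.466806) = 2.9235 and x_2* = 0.466806·2.9235 = 1.3647.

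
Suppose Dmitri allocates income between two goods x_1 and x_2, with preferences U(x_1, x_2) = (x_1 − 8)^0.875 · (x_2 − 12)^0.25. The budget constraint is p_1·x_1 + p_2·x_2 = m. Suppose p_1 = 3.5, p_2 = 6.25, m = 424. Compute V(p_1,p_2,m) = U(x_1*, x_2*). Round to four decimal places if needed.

V = 76.9102

This is Cobb-Douglas in (x_1−8, x_2−12): tangency gives 0.875·p_2·(x_2−12) = 0.25·p_1·(x_1−8).
After buying the subsistence bundle (8, 12), a share 7/9 of the remaining income goes to x_1: x_1* = 8 + 7/9·(m − 8p_1 − 12p_2)/p_1.
Discretionary income = 424 − 8·3.5 − 12·6.25 = 321; x_1* = 8 + 7/9·321/3.5 = 79.3333; x_2* = 12 + 2/9·321/6.25 = 23.4133.
Utility at the optimum: U(79.3333, 23.4133) = 76.9102.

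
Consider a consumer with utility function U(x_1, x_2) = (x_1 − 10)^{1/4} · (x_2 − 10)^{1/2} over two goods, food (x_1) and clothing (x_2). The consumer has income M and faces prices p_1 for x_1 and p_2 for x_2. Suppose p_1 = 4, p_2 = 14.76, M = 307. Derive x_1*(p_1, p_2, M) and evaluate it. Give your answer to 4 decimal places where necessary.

MRS = (1/2)·(x_2−10)/(x_1−10). Tangency with p_1/p_2 gives x_2−10 = 2·(p_1/p_2)·(x_1−10).
Substituting into the budget: x_1* = 10 + 1/3·(M − 10·p_1 − 10·p_2)/p_1, and x_2* = 10 + 2/3·(…)/p_2.
Discretionary income = 307 − 10·4 − 10·14.76 = 119.4; x_1* = 10 + 1/3·119.4/4 = 19.95.

x_1* = 19.95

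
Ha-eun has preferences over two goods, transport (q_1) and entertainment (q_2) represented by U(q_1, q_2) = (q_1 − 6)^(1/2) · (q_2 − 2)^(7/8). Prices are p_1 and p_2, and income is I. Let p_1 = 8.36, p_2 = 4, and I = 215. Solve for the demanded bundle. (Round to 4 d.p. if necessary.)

q_1* = 12.8221, q_2* = 26.9518

This is Cobb-Douglas in (q_1−6, q_2−2): tangency gives 0.5·p_2·(q_2−2) = 0.875·p_1·(q_1−6).
Substituting into the budget: q_1* = 6 + 4/11·(I − 6·p_1 − 2·p_2)/p_1, and q_2* = 2 + 7/11·(…)/p_2.
Discretionary income = 215 − 6·8.36 − 2·4 = 156.84; q_1* = 6 + 4/11·156.84/8.36 = 12.8221; q_2* = 2 + 7/11·156.84/4 = 26.9518.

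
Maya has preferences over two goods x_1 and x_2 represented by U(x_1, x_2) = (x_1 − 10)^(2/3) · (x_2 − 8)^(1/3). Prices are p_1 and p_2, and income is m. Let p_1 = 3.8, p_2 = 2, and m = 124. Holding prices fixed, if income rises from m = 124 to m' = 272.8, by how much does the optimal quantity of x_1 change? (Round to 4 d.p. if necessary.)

Let x_1' = x_1−10, x_2' = x_2−8. MRS = 2·x_2'/x_1' = p_1/p_2.
After buying the subsistence bundle (10, 8), a share 2/3 of the remaining income goes to x_1: x_1* = 10 + 2/3·(m − 10p_1 − 8p_2)/p_1.
Discretionary income = 124 − 10·3.8 − 8·2 = 70; x_1* = 10 + 2/3·70/3.8 = 22.2807.
At m' = 272.8: x_1* = 48.386. Change: 48.386 − 22.2807 = 26.1053.

Δx_1* = 26.1053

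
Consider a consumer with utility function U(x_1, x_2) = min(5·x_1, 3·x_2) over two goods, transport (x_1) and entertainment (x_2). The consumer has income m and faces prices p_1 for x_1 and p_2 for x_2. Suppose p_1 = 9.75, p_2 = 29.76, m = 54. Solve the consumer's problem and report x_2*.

x_2* = 1.5164

With perfect complements, no substitution: consume in ratio x_1:x_2 = 3:5.
Budget: p_1·x_1 + p_2·(5/3)·x_1 = m, so (3·p_1 + 5·p_2)·x_1 = 3·m.
Demand: x_1*(p_1,p_2,m) = 3·m/(3·p_1 + 5·p_2), x_2* = 5·m/(3·p_1 + 5·p_2).
Here 3·9.75 + 5·29.76 = 178.05, giving x_2* = 1.5164.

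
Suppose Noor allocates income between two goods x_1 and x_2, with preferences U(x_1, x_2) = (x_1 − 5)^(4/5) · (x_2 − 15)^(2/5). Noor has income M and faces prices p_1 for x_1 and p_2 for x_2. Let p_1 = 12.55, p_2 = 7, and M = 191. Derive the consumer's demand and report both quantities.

Let x_1' = x_1−5, x_2' = x_2−15. MRS = 2·x_2'/x_1' = p_1/p_2.
After buying the subsistence bundle (5, 15), a share 2/3 of the remaining income goes to x_1: x_1* = 5 + 2/3·(M − 5p_1 − 15p_2)/p_1.
Discretionary income = 191 − 5·12.55 − 15·7 = 23.25; x_1* = 5 + 2/3·23.25/12.55 = 6.2351; x_2* = 15 + 1/3·23.25/7 = 16.1071.

x_1* = 6.2351, x_2* = 16.1071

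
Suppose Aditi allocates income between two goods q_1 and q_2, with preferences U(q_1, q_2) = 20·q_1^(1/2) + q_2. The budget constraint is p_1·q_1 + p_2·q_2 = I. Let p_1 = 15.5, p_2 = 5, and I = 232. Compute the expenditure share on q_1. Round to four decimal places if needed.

Plugging in: q_1* = (10·5/15.5)² = 10.4058, q_2* = 14.1419.
Expenditure on q_1: 15.5·10.4058 = 161.2903; share = 0.6952.

share on q_1 = 0.6952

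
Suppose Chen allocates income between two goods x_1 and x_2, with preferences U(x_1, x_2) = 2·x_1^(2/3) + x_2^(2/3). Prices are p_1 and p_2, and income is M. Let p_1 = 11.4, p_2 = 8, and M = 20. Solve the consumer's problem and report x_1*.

x_1* = 1.3992

Substitute x_2 = (x_2/x_1)·x_1 into the budget: x_1* = M/(p_1 + p_2·(x_2/x_1)).
Numerically x_2/x_1 = 0.361705, so x_1* = 20/(11.4 + 8·0.361705) = 1.3992.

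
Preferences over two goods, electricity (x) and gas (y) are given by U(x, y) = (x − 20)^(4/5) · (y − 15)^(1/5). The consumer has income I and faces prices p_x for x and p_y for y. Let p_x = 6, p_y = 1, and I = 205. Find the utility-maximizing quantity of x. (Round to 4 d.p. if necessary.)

Let x' = x−20, y' = y−15. MRS = 4·y'/x' = p_x/p_y.
Substituting into the budget: x* = 20 + 0.8·(I − 20·p_x − 15·p_y)/p_x, and y* = 15 + 0.2·(…)/p_y.
Discretionary income = 205 − 20·6 − 15·1 = 70; x* = 20 + 0.8·70/6 = 29.3333.

x* = 29.3333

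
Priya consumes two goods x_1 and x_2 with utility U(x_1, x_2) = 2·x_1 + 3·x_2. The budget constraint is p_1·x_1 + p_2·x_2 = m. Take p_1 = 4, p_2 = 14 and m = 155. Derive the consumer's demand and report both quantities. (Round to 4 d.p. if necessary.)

Numerically: x_1* = 38.75, x_2* = 0.

x_1* = 38.75, x_2* = 0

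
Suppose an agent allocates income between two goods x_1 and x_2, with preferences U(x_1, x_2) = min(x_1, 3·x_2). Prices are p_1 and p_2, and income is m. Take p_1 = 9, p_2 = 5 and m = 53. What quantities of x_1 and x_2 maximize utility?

x_1* = 4.9688, x_2* = 1.6562

Here 3·9 + 5 = 32, giving x_1* = 4.9688 and x_2* = 1.6562.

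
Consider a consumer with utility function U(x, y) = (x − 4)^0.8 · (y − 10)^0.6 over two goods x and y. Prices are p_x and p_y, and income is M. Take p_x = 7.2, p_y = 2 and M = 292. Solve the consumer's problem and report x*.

x* = 23.3016

This is Cobb-Douglas in (x−4, y−10): tangency gives 0.8·p_y·(y−10) = 0.6·p_x·(x−4).
Substituting into the budget: x* = 4 + 4/7·(M − 4·p_x − 10·p_y)/p_x, and y* = 10 + 3/7·(…)/p_y.
Discretionary income = 292 − 4·7.2 − 10·2 = 243.2; x* = 4 + 4/7·243.2/7.2 = 23.3016.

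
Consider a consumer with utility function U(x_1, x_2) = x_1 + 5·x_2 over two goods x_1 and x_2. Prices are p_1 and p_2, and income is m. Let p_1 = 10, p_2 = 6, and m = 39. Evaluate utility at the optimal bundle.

Numerically: x_1* = 0, x_2* = 6.5.
Utility at the optimum: U(0, 6.5) = 32.5.

V = 32.5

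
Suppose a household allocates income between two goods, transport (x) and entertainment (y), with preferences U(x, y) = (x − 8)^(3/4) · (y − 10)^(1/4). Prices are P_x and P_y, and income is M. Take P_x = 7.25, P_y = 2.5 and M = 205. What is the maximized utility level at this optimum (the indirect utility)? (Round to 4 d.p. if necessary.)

This is Cobb-Douglas in (x−8, y−10): tangency gives 0.75·P_y·(y−10) = 0.25·P_x·(x−8).
After buying the subsistence bundle (8, 10), a share 0.75 of the remaining income goes to x: x* = 8 + 0.75·(M − 8P_x − 10P_y)/P_x.
Discretionary income = 205 − 8·7.25 − 10·2.5 = 122; x* = 8 + 0.75·122/7.25 = 20.6207; y* = 10 + 0.25·122/2.5 = 22.2.
Utility at the optimum: U(20.6207, 22.2) = 12.5142.

V = 12.5142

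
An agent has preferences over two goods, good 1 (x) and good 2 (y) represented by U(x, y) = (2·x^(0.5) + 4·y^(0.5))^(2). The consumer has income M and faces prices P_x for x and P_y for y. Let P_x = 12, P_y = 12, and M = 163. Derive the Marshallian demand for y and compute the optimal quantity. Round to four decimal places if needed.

MRS = MU_x/MU_y = (1/2)·(y/x)^(0.5). Set equal to P_x/P_y.
Hence y/x = (2·P_x/P_y)^(1/(0.5)), i.e. raised to the 2 power.
Substitute y = (y/x)·x into the budget: x* = M/(P_x + P_y·(y/x)).
Numerically y/x = 4, so x* = 163/(12 + 12·4) = 2.7167 and y* = 4·2.7167 = 10.8667.

y* = 10.8667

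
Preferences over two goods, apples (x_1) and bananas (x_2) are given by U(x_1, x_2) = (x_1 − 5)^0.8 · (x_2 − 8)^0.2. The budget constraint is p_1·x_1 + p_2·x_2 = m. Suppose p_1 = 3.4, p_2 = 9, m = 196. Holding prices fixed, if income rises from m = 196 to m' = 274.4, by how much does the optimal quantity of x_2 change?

Discretionary income = 196 − 5·3.4 − 8·9 = 107; x_2* = 8 + 0.2·107/9 = 10.3778.
At m' = 274.4: x_2* = 12.12. Change: 12.12 − 10.3778 = 1.7422.

Δx_2* = 1.7422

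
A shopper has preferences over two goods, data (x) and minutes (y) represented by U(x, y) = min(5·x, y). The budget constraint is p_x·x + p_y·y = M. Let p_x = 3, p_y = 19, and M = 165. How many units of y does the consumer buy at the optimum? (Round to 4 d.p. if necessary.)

Leontief preferences: the optimum is at the kink where x/1 = y/5, i.e. y = 5·x.
Budget: p_x·x + p_y·5·x = M, so (p_x + 5·p_y)·x = M.
Demand: x*(p_x,p_y,M) = M/(p_x + 5·p_y), y* = 5·M/(p_x + 5·p_y).
Here 3 + 5·19 = 98, giving y* = 8.4184.

y* = 8.4184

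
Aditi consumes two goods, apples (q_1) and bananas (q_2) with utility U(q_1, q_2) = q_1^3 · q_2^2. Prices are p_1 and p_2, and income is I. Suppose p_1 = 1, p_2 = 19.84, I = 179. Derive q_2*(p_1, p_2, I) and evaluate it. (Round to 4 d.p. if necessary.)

MU_q_1/MU_q_2 = (3·q_2)/(2·q_1); tangency sets this equal to p_1/p_2.
So 3·p_2·q_2 = 2·p_1·q_1; combined with the budget, a share 0.6 of income goes to q_1.
Demand: q_1*(p_1,p_2,I) = 0.6·I/p_1 and q_2* = 0.4·I/p_2.
At p_1=1, p_2=19.84, I=179: q_2* = 0.4·179/19.84 = 3.6089.

q_2* = 3.6089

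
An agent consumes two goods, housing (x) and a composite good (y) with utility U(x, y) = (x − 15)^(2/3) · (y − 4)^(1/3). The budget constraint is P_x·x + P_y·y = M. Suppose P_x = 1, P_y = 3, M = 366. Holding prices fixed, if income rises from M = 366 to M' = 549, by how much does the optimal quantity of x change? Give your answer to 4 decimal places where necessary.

Let x' = x−15, y' = y−4. MRS = 2·y'/x' = P_x/P_y.
Substituting into the budget: x* = 15 + 2/3·(M − 15·P_x − 4·P_y)/P_x, and y* = 4 + 1/3·(…)/P_y.
Discretionary income = 366 − 15·1 − 4·3 = 339; x* = 15 + 2/3·339/1 = 241.
At M' = 549: x* = 363. Change: 363 − 241 = 122.

Δx* = 122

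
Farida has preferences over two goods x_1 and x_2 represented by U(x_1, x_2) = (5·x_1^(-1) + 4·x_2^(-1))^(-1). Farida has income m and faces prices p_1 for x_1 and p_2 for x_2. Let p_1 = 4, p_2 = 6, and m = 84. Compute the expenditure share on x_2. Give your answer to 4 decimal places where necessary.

share on x_2 = 0.5228

MU_x_1 ∝ 5·x_1^(-2), MU_x_2 ∝ 4·x_2^(-2), so MRS = (5/4)·(x_2/x_1)^(2) = p_1/p_2.
Hence x_2/x_1 = ((4/5)·p_1/p_2)^(1/(2)), i.e. raised to the 0.5 power.
With the ratio pinned down, the budget gives x_1* = m/(p_1 + p_2·(x_2/x_1)) and x_2* = (x_2/x_1)·x_1*.
Numerically x_2/x_1 = 0.730297, so x_1* = 84/(4 + 6·0.730297) = 10.0217 and x_2* = 0.730297·10.0217 = 7.3188.
Expenditure on x_2: 6·7.3188 = 43.9131; share = 0.5228.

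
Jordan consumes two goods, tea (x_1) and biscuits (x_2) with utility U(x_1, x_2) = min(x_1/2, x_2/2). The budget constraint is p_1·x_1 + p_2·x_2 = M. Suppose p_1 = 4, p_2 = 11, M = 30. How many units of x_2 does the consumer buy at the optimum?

x_2* = 2

Leontief preferences: the optimum is at the kink where x_1/2 = x_2/2, i.e. x_2 = x_1.
Budget: p_1·x_1 + p_2·x_1 = M, so (2·p_1 + 2·p_2)·x_1 = 2·M.
Demand: x_1*(p_1,p_2,M) = 2·M/(2·p_1 + 2·p_2), x_2* = 2·M/(2·p_1 + 2·p_2).
Here 2·4 + 2·11 = 30, giving x_2* = 2.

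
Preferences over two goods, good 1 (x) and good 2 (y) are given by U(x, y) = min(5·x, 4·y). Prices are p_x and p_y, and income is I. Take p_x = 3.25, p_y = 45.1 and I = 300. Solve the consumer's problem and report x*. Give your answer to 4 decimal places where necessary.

x* = 5.0314

Leontief preferences: the optimum is at the kink where x/4 = y/5, i.e. y = (5/4)·x.
Budget: p_x·x + p_y·(5/4)·x = I, so (4·p_x + 5·p_y)·x = 4·I.
Demand: x*(p_x,p_y,I) = 4·I/(4·p_x + 5·p_y), y* = 5·I/(4·p_x + 5·p_y).
Here 4·3.25 + 5·45.1 = 238.5, giving x* = 5.0314.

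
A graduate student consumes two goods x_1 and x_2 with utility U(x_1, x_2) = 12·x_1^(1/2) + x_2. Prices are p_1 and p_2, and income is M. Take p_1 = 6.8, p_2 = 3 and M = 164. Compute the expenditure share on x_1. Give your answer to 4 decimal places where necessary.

share on x_1 = 0.2905

Set MRS = p_1/p_2: 6·x_1^(−1/2) = p_1/p_2.
Solve: √x_1 = 6·p_2/p_1, so x_1*(p_1,p_2) = (6·p_2/p_1)², and x_2* = (M − p_1·x_1*)/p_2.
Plugging in: x_1* = (6·3/6.8)² = 7.0069, x_2* = 38.7843.
Expenditure on x_1: 6.8·7.0069 = 47.6471; share = 0.2905.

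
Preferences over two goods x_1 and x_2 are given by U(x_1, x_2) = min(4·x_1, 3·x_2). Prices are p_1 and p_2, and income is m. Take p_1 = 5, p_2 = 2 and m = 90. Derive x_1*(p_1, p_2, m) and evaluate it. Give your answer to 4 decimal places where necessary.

x_1* = 11.7391

With perfect complements, no substitution: consume in ratio x_1:x_2 = 3:4.
Budget: p_1·x_1 + p_2·(4/3)·x_1 = m, so (3·p_1 + 4·p_2)·x_1 = 3·m.
Demand: x_1*(p_1,p_2,m) = 3·m/(3·p_1 + 4·p_2), x_2* = 4·m/(3·p_1 + 4·p_2).
Here 3·5 + 4·2 = 23, giving x_1* = 11.7391.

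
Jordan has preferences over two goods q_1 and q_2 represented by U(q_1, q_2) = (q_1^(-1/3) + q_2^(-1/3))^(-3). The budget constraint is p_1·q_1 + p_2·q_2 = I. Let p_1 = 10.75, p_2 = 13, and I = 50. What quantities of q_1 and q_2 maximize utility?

q_1* = 2.2703, q_2* = 1.9688

From the CES first-order condition, (q_2/q_1)^(4/3) = p_1/p_2.
Hence q_2/q_1 = (p_1/p_2)^(1/(4/3)), i.e. raised to the 0.75 power.
Substitute q_2 = (q_2/q_1)·q_1 into the budget: q_1* = I/(p_1 + p_2·(q_2/q_1)).
Numerically q_2/q_1 = 0.867159, so q_1* = 50/(10.75 + 13·0.867159) = 2.2703 and q_2* = 0.867159·2.2703 = 1.9688.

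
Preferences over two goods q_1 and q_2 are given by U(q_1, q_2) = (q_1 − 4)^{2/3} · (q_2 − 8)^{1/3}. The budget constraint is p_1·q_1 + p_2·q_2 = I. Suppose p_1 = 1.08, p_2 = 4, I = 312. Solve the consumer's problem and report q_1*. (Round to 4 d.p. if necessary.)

q_1* = 174.1728

Let q_1' = q_1−4, q_2' = q_2−8. MRS = 2·q_2'/q_1' = p_1/p_2.
Substituting into the budget: q_1* = 4 + 2/3·(I − 4·p_1 − 8·p_2)/p_1, and q_2* = 8 + 1/3·(…)/p_2.
Discretionary income = 312 − 4·1.08 − 8·4 = 275.68; q_1* = 4 + 2/3·275.68/1.08 = 174.1728.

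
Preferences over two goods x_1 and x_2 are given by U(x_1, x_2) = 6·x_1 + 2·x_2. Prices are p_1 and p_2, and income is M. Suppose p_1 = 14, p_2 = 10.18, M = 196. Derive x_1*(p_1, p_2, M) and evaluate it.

Perfect substitutes: compare marginal utility per dollar. 6/p_1 vs 2/p_2 → 0.4286 vs 0.1965.
x_1 gives more utility per dollar, so spend all income on x_1: x_1* = M/p_1, x_2* = 0.
Numerically: x_1* = 14, x_2* = 0.

x_1* = 14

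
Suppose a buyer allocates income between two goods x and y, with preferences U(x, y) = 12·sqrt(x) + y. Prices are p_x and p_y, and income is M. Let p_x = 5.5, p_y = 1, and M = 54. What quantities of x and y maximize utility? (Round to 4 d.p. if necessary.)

x* = 1.1901, y* = 47.4545

Utility is quasi-linear in y; the FOC for x is 6/√x = p_x/p_y.
Solve: √x = 6·p_y/p_x, so x*(p_x,p_y) = (6·p_y/p_x)², and y* = (M − p_x·x*)/p_y.
Plugging in: x* = (6·1/5.5)² = 1.1901, y* = 47.4545.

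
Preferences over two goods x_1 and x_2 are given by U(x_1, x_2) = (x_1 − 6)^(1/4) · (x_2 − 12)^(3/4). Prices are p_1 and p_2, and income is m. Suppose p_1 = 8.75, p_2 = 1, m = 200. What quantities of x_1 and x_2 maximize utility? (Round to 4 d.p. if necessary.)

x_1* = 9.8714, x_2* = 113.625

Let x_1' = x_1−6, x_2' = x_2−12. MRS = (1/3)·x_2'/x_1' = p_1/p_2.
After buying the subsistence bundle (6, 12), a share 0.25 of the remaining income goes to x_1: x_1* = 6 + 0.25·(m − 6p_1 − 12p_2)/p_1.
Discretionary income = 200 − 6·8.75 − 12·1 = 135.5; x_1* = 6 + 0.25·135.5/8.75 = 9.8714; x_2* = 12 + 0.75·135.5/1 = 113.625.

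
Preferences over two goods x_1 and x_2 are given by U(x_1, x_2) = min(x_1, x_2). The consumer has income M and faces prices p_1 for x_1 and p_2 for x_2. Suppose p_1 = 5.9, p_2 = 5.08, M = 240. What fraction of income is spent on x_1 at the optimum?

share on x_1 = 0.5373

Leontief preferences: the optimum is at the kink where x_1/1 = x_2/1, i.e. x_2 = x_1.
Budget: p_1·x_1 + p_2·x_1 = M, so (p_1 + p_2)·x_1 = M.
Demand: x_1*(p_1,p_2,M) = M/(p_1 + p_2), x_2* = M/(p_1 + p_2).
Here 5.9 + 5.08 = 10.98, giving x_1* = 21.8579 and x_2* = 21.8579.
Expenditure on x_1: 5.9·21.8579 = 128.9617; share = 0.5373.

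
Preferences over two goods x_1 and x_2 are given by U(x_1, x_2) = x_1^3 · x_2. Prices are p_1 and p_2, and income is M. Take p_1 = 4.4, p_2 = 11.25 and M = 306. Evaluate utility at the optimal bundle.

MU_x_1/MU_x_2 = (3·x_2)/(x_1); tangency sets this equal to p_1/p_2.
So 3·p_2·x_2 = p_1·x_1; combined with the budget, a share 0.75 of income goes to x_1.
Demand: x_1*(p_1,p_2,M) = 0.75·M/p_1 and x_2* = 0.25·M/p_2.
At p_1=4.4, p_2=11.25, M=306: x_1* = 0.75·306/4.4 = 52.1591, x_2* = 6.8.
Utility at the optimum: U(52.1591, 6.8) = 964936.9852.

V = 964936.9852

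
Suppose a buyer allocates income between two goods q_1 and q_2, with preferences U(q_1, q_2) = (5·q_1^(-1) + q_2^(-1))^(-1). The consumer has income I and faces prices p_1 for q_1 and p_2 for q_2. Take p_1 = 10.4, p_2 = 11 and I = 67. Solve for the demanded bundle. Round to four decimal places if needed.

q_1* = 4.4127, q_2* = 1.9189

MU_q_1 ∝ 5·q_1^(-2), MU_q_2 ∝ q_2^(-2), so MRS = 5·(q_2/q_1)^(2) = p_1/p_2.
Solve for the ratio: q_2/q_1 = [(1/5)·p_1/p_2]^(0.5).
With the ratio pinned down, the budget gives q_1* = I/(p_1 + p_2·(q_2/q_1)) and q_2* = (q_2/q_1)·q_1*.
Numerically q_2/q_1 = 0.434846, so q_1* = 67/(10.4 + 11·0.434846) = 4.4127 and q_2* = 0.434846·4.4127 = 1.9189.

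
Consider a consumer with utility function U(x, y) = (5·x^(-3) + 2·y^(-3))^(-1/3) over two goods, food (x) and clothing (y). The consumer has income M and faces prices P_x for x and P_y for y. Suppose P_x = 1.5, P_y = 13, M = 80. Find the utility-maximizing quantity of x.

From the CES first-order condition, (5/2)·(y/x)^(4) = P_x/P_y.
Solve for the ratio: y/x = [(2/5)·P_x/P_y]^(0.25).
With the ratio pinned down, the budget gives x* = M/(P_x + P_y·(y/x)) and y* = (y/x)·x*.
Numerically y/x = 0.463502, so x* = 80/(1.5 + 13·0.463502) = 10.6305.

x* = 10.6305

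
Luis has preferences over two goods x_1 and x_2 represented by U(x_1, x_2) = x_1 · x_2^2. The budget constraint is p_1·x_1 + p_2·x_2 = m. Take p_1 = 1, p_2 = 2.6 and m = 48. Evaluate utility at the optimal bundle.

V = 2423.6686

The MRS is (1/2)·x_2/x_1. Set MRS = p_1/p_2.
Rearranging, p_2·x_2 = 2·p_1·x_1. Substituting into the budget gives p_1·x_1·(1 + 2) = m.
Demand: x_1*(p_1,p_2,m) = 1/3·m/p_1 and x_2* = 2/3·m/p_2.
At p_1=1, p_2=2.6, m=48: x_1* = 1/3·48/1 = 16, x_2* = 12.3077.
Utility at the optimum: U(16, 12.3077) = 2423.6686.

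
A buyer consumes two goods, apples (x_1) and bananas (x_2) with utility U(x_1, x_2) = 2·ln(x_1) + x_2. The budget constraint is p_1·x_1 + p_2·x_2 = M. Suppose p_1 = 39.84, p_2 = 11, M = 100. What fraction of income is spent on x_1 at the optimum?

share on x_1 = 0.22

MU_x_1 = 2/x_1, MU_x_2 = 1. Tangency: 2/x_1 = p_1/p_2.
So x_1*(p_1,p_2) = 2·p_2/p_1, independent of income; and x_2* = (M − 2·p_2)/p_2.
At the given prices: x_1* = 2·11/39.84 = 0.5522, and x_2* = 7.0909.
Expenditure on x_1: 39.84·0.5522 = 22; share = 0.22.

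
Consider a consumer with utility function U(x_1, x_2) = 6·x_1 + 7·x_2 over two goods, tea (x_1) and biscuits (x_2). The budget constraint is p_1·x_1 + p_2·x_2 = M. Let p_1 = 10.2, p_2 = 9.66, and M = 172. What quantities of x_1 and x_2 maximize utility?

x_1* = 0, x_2* = 17.8054

x_2 gives more utility per dollar, so spend all income on x_2: x_2* = M/p_2, x_1* = 0.
Numerically: x_1* = 0, x_2* = 17.8054.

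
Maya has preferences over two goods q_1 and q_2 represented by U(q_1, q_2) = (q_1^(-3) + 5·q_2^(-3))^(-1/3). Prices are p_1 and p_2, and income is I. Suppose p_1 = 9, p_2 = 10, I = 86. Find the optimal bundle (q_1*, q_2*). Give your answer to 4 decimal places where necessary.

Substitute q_2 = (q_2/q_1)·q_1 into the budget: q_1* = I/(p_1 + p_2·(q_2/q_1)).
Numerically q_2/q_1 = 1.456475, so q_1* = 86/(9 + 10·1.456475) = 3.6495 and q_2* = 1.456475·3.6495 = 5.3154.

q_1* = 3.6495, q_2* = 5.3154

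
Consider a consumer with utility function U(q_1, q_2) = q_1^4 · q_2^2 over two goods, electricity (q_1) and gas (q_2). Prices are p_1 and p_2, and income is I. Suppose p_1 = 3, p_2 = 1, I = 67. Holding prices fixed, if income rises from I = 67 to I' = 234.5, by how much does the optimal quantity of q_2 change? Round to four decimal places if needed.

Δq_2* = 55.8333

MU_q_1/MU_q_2 = (4·q_2)/(2·q_1); tangency sets this equal to p_1/p_2.
Rearranging, p_2·q_2 = (1/2)·p_1·q_1. Substituting into the budget gives p_1·q_1·(1 + (1/2)) = I.
Demand: q_1*(p_1,p_2,I) = 2/3·I/p_1 and q_2* = 1/3·I/p_2.
At p_1=3, p_2=1, I=67: q_2* = 1/3·67/1 = 22.3333.
At I' = 234.5: q_2* = 78.1667. Change: 78.1667 − 22.3333 = 55.8333.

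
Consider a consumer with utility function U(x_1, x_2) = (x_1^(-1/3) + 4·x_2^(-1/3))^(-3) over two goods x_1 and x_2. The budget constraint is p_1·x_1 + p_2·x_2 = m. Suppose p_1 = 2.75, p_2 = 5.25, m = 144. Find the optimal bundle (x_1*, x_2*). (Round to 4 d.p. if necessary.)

x_1* = 12.1081, x_2* = 21.0863

MU_x_1 ∝ x_1^(-4/3), MU_x_2 ∝ 4·x_2^(-4/3), so MRS = (1/4)·(x_2/x_1)^(4/3) = p_1/p_2.
Hence x_2/x_1 = (4·p_1/p_2)^(1/(4/3)), i.e. raised to the 0.75 power.
With the ratio pinned down, the budget gives x_1* = m/(p_1 + p_2·(x_2/x_1)) and x_2* = (x_2/x_1)·x_1*.
Numerically x_2/x_1 = 1.741506, so x_1* = 144/(2.75 + 5.25·1.741506) = 12.1081 and x_2* = 1.741506·12.1081 = 21.0863.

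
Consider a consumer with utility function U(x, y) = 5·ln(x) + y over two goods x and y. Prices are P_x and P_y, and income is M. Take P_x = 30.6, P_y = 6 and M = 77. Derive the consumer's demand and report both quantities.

x* = 0.9804, y* = 7.8333

MU_x = 5/x, MU_y = 1. Tangency: 5/x = P_x/P_y.
So x*(P_x,P_y) = 5·P_y/P_x, independent of income; and y* = (M − 5·P_y)/P_y.
At the given prices: x* = 5·6/30.6 = 0.9804, and y* = 7.8333.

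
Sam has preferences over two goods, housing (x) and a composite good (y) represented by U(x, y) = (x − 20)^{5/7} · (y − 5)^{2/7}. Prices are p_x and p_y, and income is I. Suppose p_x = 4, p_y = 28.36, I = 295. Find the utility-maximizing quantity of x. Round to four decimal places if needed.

x* = 33.0714

After buying the subsistence bundle (20, 5), a share 5/7 of the remaining income goes to x: x* = 20 + 5/7·(I − 20p_x − 5p_y)/p_x.
Discretionary income = 295 − 20·4 − 5·28.36 = 73.2; x* = 20 + 5/7·73.2/4 = 33.0714.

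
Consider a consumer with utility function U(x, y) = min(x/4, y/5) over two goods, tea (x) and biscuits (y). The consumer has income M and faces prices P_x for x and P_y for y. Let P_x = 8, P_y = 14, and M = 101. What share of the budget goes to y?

share on y = 0.6863

With perfect complements, no substitution: consume in ratio x:y = 4:5.
Budget: P_x·x + P_y·(5/4)·x = M, so (4·P_x + 5·P_y)·x = 4·M.
Demand: x*(P_x,P_y,M) = 4·M/(4·P_x + 5·P_y), y* = 5·M/(4·P_x + 5·P_y).
Here 4·8 + 5·14 = 102, giving x* = 3.9608 and y* = 4.951.
Expenditure on y: 14·4.951 = 69.3137; share = 0.6863.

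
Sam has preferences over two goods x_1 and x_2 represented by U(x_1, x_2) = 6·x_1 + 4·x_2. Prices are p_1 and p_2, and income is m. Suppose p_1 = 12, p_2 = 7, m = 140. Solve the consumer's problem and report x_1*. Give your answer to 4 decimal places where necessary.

x_1* = 0

Perfect substitutes: compare marginal utility per dollar. 6/p_1 vs 4/p_2 → 0.5 vs 0.5714.
x_2 gives more utility per dollar, so spend all income on x_2: x_2* = m/p_2, x_1* = 0.
Numerically: x_1* = 0, x_2* = 20.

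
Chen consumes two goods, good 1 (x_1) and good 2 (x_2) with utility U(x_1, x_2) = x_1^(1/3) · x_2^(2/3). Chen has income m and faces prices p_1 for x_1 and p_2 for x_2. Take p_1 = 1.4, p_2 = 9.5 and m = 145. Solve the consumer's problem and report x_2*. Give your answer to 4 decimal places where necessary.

Tangency: MRS = (1/2)·x_2/x_1 = p_1/p_2.
Rearranging, p_2·x_2 = 2·p_1·x_1. Substituting into the budget gives p_1·x_1·(1 + 2) = m.
Demand: x_1*(p_1,p_2,m) = 1/3·m/p_1 and x_2* = 2/3·m/p_2.
At p_1=1.4, p_2=9.5, m=145: x_2* = 2/3·145/9.5 = 10.1754.

x_2* = 10.1754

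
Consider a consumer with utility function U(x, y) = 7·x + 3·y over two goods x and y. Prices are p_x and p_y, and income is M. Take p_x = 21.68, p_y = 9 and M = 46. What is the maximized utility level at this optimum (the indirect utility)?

Linear utility — the consumer picks whichever good has higher MU/price: 7/21.68 = 0.3229 vs 3/9 = 0.3333.
y gives more utility per dollar, so spend all income on y: y* = M/p_y, x* = 0.
Numerically: x* = 0, y* = 5.1111.
Utility at the optimum: U(0, 5.1111) = 15.3333.

V = 15.3333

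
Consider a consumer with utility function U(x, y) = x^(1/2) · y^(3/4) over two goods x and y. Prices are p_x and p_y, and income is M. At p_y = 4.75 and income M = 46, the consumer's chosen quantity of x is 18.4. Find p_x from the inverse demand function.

p_x = 1

Tangency: MRS = (2/3)·y/x = p_x/p_y.
Rearranging, p_y·y = (3/2)·p_x·x. Substituting into the budget gives p_x·x·(1 + (3/2)) = M.
Demand: x*(p_x,p_y,M) = 0.4·M/p_x and y* = 0.6·M/p_y.
Set x* = 18.4 in the demand function and solve for p_x: p_x = 1.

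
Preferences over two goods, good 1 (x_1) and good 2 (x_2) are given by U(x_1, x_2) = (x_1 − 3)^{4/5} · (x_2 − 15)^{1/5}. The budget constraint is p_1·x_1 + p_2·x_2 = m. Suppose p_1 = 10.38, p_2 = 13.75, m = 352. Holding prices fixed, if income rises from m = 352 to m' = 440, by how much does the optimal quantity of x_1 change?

Δx_1* = 6.7823

Let x_1' = x_1−3, x_2' = x_2−15. MRS = 4·x_2'/x_1' = p_1/p_2.
After buying the subsistence bundle (3, 15), a share 0.8 of the remaining income goes to x_1: x_1* = 3 + 0.8·(m − 3p_1 − 15p_2)/p_1.
Discretionary income = 352 − 3·10.38 − 15·13.75 = 114.61; x_1* = 3 + 0.8·114.61/10.38 = 11.8331.
At m' = 440: x_1* = 18.6154. Change: 18.6154 − 11.8331 = 6.7823.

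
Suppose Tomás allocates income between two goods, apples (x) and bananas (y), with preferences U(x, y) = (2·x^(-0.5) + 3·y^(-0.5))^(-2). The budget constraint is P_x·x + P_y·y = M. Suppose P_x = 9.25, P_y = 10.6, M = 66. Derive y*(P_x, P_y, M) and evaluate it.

MU_x ∝ 2·x^(-1.5), MU_y ∝ 3·y^(-1.5), so MRS = (2/3)·(y/x)^(1.5) = P_x/P_y.
Hence y/x = ((3/2)·P_x/P_y)^(1/(1.5)), i.e. raised to the 2/3 power.
With the ratio pinned down, the budget gives x* = M/(P_x + P_y·(y/x)) and y* = (y/x)·x*.
Numerically y/x = 1.196607, so x* = 66/(9.25 + 10.6·1.196607) = 3.009 and y* = 1.196607·3.009 = 3.6006.

y* = 3.6006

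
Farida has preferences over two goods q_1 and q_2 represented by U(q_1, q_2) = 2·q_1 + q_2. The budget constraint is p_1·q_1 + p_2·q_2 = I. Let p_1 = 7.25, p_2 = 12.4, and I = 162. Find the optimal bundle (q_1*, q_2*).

q_1* = 22.3448, q_2* = 0

Linear utility — the consumer picks whichever good has higher MU/price: 2/7.25 = 0.2759 vs 1/12.4 = 0.0806.
q_1 gives more utility per dollar, so spend all income on q_1: q_1* = I/p_1, q_2* = 0.
Numerically: q_1* = 22.3448, q_2* = 0.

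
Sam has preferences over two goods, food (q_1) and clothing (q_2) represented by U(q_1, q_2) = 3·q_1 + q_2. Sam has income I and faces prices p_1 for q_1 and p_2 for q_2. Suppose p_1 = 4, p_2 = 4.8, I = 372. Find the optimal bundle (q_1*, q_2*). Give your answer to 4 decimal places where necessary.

q_1 gives more utility per dollar, so spend all income on q_1: q_1* = I/p_1, q_2* = 0.
Numerically: q_1* = 93, q_2* = 0.

q_1* = 93, q_2* = 0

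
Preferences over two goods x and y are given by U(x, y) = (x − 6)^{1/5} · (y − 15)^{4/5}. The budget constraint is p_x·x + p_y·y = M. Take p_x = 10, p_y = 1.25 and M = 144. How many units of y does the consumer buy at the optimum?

y* = 56.76

MRS = (1/4)·(y−15)/(x−6). Tangency with p_x/p_y gives y−15 = 4·(p_x/p_y)·(x−6).
After buying the subsistence bundle (6, 15), a share 0.2 of the remaining income goes to x: x* = 6 + 0.2·(M − 6p_x − 15p_y)/p_x.
Discretionary income = 144 − 6·10 − 15·1.25 = 65.25; y* = 15 + 0.8·65.25/1.25 = 56.76.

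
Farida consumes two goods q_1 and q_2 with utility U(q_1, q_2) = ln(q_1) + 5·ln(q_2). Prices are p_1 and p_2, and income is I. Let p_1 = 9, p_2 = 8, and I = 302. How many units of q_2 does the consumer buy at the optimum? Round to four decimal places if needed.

MU_q_1/MU_q_2 = (q_2)/(5·q_1); tangency sets this equal to p_1/p_2.
Rearranging, p_2·q_2 = 5·p_1·q_1. Substituting into the budget gives p_1·q_1·(1 + 5) = I.
Demand: q_1*(p_1,p_2,I) = 1/6·I/p_1 and q_2* = 5/6·I/p_2.
At p_1=9, p_2=8, I=302: q_2* = 5/6·302/8 = 31.4583.

q_2* = 31.4583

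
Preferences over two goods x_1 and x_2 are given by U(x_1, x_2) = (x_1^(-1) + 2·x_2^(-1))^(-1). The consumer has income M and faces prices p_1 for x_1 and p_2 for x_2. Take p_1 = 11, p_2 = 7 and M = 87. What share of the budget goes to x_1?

share on x_1 = 0.4699

MRS = MU_x_1/MU_x_2 = (1/2)·(x_2/x_1)^(2). Set equal to p_1/p_2.
Hence x_2/x_1 = (2·p_1/p_2)^(1/(2)), i.e. raised to the 0.5 power.
Substitute x_2 = (x_2/x_1)·x_1 into the budget: x_1* = M/(p_1 + p_2·(x_2/x_1)).
Numerically x_2/x_1 = 1.772811, so x_1* = 87/(11 + 7·1.772811) = 3.7164 and x_2* = 1.772811·3.7164 = 6.5885.
Expenditure on x_1: 11·3.7164 = 40.8805; share = 0.4699.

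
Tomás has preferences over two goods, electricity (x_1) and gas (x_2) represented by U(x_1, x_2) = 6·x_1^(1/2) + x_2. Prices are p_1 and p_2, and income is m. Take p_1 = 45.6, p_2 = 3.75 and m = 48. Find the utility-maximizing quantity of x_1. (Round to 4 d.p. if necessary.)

x_1* = 0.0609

Plugging in: x_1* = (3·3.75/45.6)² = 0.0609.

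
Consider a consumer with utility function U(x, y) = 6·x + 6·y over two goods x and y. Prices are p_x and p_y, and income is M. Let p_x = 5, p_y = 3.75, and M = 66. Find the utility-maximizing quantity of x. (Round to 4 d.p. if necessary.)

x* = 0

Linear utility — the consumer picks whichever good has higher MU/price: 6/5 = 1.2 vs 6/3.75 = 1.6.
y gives more utility per dollar, so spend all income on y: y* = M/p_y, x* = 0.
Numerically: x* = 0, y* = 17.6.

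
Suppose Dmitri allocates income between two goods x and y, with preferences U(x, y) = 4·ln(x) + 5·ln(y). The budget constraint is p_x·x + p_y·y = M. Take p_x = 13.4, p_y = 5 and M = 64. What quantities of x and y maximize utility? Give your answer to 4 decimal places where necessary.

The MRS is (4/5)·y/x. Set MRS = p_x/p_y.
Rearranging, p_y·y = (5/4)·p_x·x. Substituting into the budget gives p_x·x·(1 + (5/4)) = M.
Demand: x*(p_x,p_y,M) = 4/9·M/p_x and y* = 5/9·M/p_y.
At p_x=13.4, p_y=5, M=64: x* = 4/9·64/13.4 = 2.1227, y* = 7.1111.

x* = 2.1227, y* = 7.1111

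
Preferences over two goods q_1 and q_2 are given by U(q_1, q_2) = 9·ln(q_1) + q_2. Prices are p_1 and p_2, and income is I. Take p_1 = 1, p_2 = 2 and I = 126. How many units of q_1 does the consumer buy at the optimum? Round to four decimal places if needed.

q_1* = 18

So q_1*(p_1,p_2) = 9·p_2/p_1, independent of income; and q_2* = (I − 9·p_2)/p_2.
At the given prices: q_1* = 9·2/1 = 18.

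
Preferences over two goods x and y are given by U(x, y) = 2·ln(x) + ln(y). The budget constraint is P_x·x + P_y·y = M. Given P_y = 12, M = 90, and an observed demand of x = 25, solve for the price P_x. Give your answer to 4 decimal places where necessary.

Tangency: MRS = 2·y/x = P_x/P_y.
Rearranging, P_y·y = (1/2)·P_x·x. Substituting into the budget gives P_x·x·(1 + (1/2)) = M.
Demand: x*(P_x,P_y,M) = 2/3·M/P_x and y* = 1/3·M/P_y.
Set x* = 25 in the demand function and solve for P_x: P_x = 2.4.

P_x = 2.4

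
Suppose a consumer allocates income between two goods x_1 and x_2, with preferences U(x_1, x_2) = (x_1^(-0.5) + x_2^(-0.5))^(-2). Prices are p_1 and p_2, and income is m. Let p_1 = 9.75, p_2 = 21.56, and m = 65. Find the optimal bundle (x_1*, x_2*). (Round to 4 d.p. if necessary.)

x_1* = 2.895, x_2* = 1.7056

From the CES first-order condition, (x_2/x_1)^(1.5) = p_1/p_2.
Hence x_2/x_1 = (p_1/p_2)^(1/(1.5)), i.e. raised to the 2/3 power.
Substitute x_2 = (x_2/x_1)·x_1 into the budget: x_1* = m/(p_1 + p_2·(x_2/x_1)).
Numerically x_2/x_1 = 0.589165, so x_1* = 65/(9.75 + 21.56·0.589165) = 2.895 and x_2* = 0.589165·2.895 = 1.7056.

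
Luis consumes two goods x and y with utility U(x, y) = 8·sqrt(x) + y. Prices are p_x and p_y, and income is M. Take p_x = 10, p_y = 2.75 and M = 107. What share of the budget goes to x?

Set MRS = p_x/p_y: 4·x^(−1/2) = p_x/p_y.
Thus x* = (4·p_y/p_x)² — independent of M — with the rest of income spent on y.
Plugging in: x* = (4·2.75/10)² = 1.21, y* = 34.5091.
Expenditure on x: 10·1.21 = 12.1; share = 0.1131.

share on x = 0.1131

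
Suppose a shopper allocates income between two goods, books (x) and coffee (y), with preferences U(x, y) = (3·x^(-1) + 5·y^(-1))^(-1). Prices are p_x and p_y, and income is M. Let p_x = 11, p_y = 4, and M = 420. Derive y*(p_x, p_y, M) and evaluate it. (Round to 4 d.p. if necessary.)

y* = 45.9614

Substitute y = (y/x)·x into the budget: x* = M/(p_x + p_y·(y/x)).
Numerically y/x = 2.140872, so x* = 420/(11 + 4·2.140872) = 21.4686 and y* = 2.140872·21.4686 = 45.9614.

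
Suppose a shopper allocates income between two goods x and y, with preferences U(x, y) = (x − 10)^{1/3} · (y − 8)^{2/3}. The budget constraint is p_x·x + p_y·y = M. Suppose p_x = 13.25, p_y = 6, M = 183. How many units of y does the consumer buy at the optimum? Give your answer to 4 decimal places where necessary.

y* = 8.2778

This is Cobb-Douglas in (x−10, y−8): tangency gives 1/3·p_y·(y−8) = 2/3·p_x·(x−10).
Substituting into the budget: x* = 10 + 1/3·(M − 10·p_x − 8·p_y)/p_x, and y* = 8 + 2/3·(…)/p_y.
Discretionary income = 183 − 10·13.25 − 8·6 = 2.5; y* = 8 + 2/3·2.5/6 = 8.2778.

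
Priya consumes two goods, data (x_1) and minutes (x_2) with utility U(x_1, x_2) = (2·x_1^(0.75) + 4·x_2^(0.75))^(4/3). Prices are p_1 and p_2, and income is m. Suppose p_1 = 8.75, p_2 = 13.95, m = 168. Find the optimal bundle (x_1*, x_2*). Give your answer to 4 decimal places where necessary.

x_1* = 3.88, x_2* = 9.6093

MU_x_1 ∝ 2·x_1^(-0.25), MU_x_2 ∝ 4·x_2^(-0.25), so MRS = (1/2)·(x_2/x_1)^(0.25) = p_1/p_2.
Solve for the ratio: x_2/x_1 = [2·p_1/p_2]^(4).
Substitute x_2 = (x_2/x_1)·x_1 into the budget: x_1* = m/(p_1 + p_2·(x_2/x_1)).
Numerically x_2/x_1 = 2.476597, so x_1* = 168/(8.75 + 13.95·2.476597) = 3.88 and x_2* = 2.476597·3.88 = 9.6093.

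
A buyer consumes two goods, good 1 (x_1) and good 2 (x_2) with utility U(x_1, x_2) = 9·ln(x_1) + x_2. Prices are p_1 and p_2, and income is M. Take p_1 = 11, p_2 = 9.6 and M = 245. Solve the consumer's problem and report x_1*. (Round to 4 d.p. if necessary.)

x_1* = 7.8545

Set MRS = p_1/p_2: (9/x_1)/1 = p_1/p_2.
So x_1*(p_1,p_2) = 9·p_2/p_1, independent of income; and x_2* = (M − 9·p_2)/p_2.
At the given prices: x_1* = 9·9.6/11 = 7.8545.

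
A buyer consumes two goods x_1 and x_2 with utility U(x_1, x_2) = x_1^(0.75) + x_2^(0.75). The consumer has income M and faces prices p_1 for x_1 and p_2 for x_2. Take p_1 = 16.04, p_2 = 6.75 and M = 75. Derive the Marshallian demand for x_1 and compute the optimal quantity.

MU_x_1 ∝ x_1^(-0.25), MU_x_2 ∝ x_2^(-0.25), so MRS = (x_2/x_1)^(0.25) = p_1/p_2.
Hence x_2/x_1 = (p_1/p_2)^(1/(0.25)), i.e. raised to the 4 power.
With the ratio pinned down, the budget gives x_1* = M/(p_1 + p_2·(x_2/x_1)) and x_2* = (x_2/x_1)·x_1*.
Numerically x_2/x_1 = 31.886171, so x_1* = 75/(16.04 + 6.75·31.886171) = 0.3243.

x_1* = 0.3243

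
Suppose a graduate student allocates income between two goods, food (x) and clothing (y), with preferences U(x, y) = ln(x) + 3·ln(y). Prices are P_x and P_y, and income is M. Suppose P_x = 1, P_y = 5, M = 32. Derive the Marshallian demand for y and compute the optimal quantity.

Tangency: MRS = (1/3)·y/x = P_x/P_y.
So P_y·y = 3·P_x·x; combined with the budget, a share 0.25 of income goes to x.
Demand: x*(P_x,P_y,M) = 0.25·M/P_x and y* = 0.75·M/P_y.
At P_x=1, P_y=5, M=32: y* = 0.75·32/5 = 4.8.

y* = 4.8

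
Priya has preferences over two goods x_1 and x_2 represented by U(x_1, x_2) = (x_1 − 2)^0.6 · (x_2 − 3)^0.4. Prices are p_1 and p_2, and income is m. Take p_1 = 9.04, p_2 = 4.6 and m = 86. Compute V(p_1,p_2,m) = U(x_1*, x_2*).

Let x_1' = x_1−2, x_2' = x_2−3. MRS = (3/2)·x_2'/x_1' = p_1/p_2.
Substituting into the budget: x_1* = 2 + 0.6·(m − 2·p_1 − 3·p_2)/p_1, and x_2* = 3 + 0.4·(…)/p_2.
Discretionary income = 86 − 2·9.04 − 3·4.6 = 54.12; x_1* = 2 + 0.6·54.12/9.04 = 5.592; x_2* = 3 + 0.4·54.12/4.6 = 7.7061.
Utility at the optimum: U(5.592, 7.7061) = 4.0019.

V = 4.0019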